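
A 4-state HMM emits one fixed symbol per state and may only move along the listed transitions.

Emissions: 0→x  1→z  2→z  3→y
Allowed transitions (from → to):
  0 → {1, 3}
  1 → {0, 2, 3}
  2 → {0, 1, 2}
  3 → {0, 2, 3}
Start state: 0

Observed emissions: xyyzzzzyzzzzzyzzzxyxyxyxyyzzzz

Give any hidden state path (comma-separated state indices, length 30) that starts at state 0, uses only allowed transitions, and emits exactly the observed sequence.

  t0 'x' -> {0}, take 0 (start)
  t1 'y' -> {3}, take 3 (0->3 ok)
  t2 'y' -> {3}, take 3 (3->3 ok)
  t3 'z' -> {1,2}, take 2 (3->2 ok)
  t4 'z' -> {1,2}, take 2 (2->2 ok)
  t5 'z' -> {1,2}, take 2 (2->2 ok)
  t6 'z' -> {1,2}, take 1 (2->1 ok)
  t7 'y' -> {3}, take 3 (1->3 ok)
  t8 'z' -> {1,2}, take 2 (3->2 ok)
  t9 'z' -> {1,2}, take 2 (2->2 ok)
  t10 'z' -> {1,2}, take 2 (2->2 ok)
  t11 'z' -> {1,2}, take 2 (2->2 ok)
  t12 'z' -> {1,2}, take 1 (2->1 ok)
  t13 'y' -> {3}, take 3 (1->3 ok)
  t14 'z' -> {1,2}, take 2 (3->2 ok)
  t15 'z' -> {1,2}, take 2 (2->2 ok)
  t16 'z' -> {1,2}, take 2 (2->2 ok)
  t17 'x' -> {0}, take 0 (2->0 ok)
  t18 'y' -> {3}, take 3 (0->3 ok)
  t19 'x' -> {0}, take 0 (3->0 ok)
  t20 'y' -> {3}, take 3 (0->3 ok)
  t21 'x' -> {0}, take 0 (3->0 ok)
  t22 'y' -> {3}, take 3 (0->3 ok)
  t23 'x' -> {0}, take 0 (3->0 ok)
  t24 'y' -> {3}, take 3 (0->3 ok)
  t25 'y' -> {3}, take 3 (3->3 ok)
  t26 'z' -> {1,2}, take 2 (3->2 ok)
  t27 'z' -> {1,2}, take 2 (2->2 ok)
  t28 'z' -> {1,2}, take 2 (2->2 ok)
  t29 'z' -> {1,2}, take 2 (2->2 ok)

0,3,3,2,2,2,1,3,2,2,2,2,1,3,2,2,2,0,3,0,3,0,3,0,3,3,2,2,2,2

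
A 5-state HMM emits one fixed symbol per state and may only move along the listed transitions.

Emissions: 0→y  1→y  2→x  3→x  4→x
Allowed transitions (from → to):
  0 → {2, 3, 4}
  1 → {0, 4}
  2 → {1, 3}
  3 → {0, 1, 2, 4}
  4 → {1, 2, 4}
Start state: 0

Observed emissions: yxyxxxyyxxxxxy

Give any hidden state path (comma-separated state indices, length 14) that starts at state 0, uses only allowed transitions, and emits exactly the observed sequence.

  0: obs=y cand={0,1} pick 0 [start]
  1: obs=x cand={2,3,4} pick 2 [0->2 ok]
  2: obs=y cand={0,1} pick 1 [2->1 ok]
  3: obs=x cand={2,3,4} pick 4 [1->4 ok]
  4: obs=x cand={2,3,4} pick 2 [4->2 ok]
  5: obs=x cand={2,3,4} pick 3 [2->3 ok]
  6: obs=y cand={0,1} pick 1 [3->1 ok]
  7: obs=y cand={0,1} pick 0 [1->0 ok]
  8: obs=x cand={2,3,4} pick 4 [0->4 ok]
  9: obs=x cand={2,3,4} pick 4 [4->4 ok]
  10: obs=x cand={2,3,4} pick 2 [4->2 ok]
  11: obs=x cand={2,3,4} pick 3 [2->3 ok]
  12: obs=x cand={2,3,4} pick 2 [3->2 ok]
  13: obs=y cand={0,1} pick 1 [2->1 ok]

0,2,1,4,2,3,1,0,4,4,2,3,2,1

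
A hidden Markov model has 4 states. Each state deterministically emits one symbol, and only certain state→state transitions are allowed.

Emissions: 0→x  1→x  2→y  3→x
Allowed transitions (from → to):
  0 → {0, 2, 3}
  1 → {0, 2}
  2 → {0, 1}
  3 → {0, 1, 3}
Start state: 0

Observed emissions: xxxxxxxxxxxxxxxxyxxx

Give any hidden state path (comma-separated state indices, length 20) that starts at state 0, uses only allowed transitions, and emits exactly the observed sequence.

0,3,3,1,0,0,0,0,0,3,3,3,3,0,3,0,2,0,3,0

  pos 0: x in {0,1,3}, choose 0; start
  pos 1: x in {0,1,3}, choose 3; 0->3 ok
  pos 2: x in {0,1,3}, choose 3; 3->3 ok
  pos 3: x in {0,1,3}, choose 1; 3->1 ok
  pos 4: x in {0,1,3}, choose 0; 1->0 ok
  pos 5: x in {0,1,3}, choose 0; 0->0 ok
  pos 6: x in {0,1,3}, choose 0; 0->0 ok
  pos 7: x in {0,1,3}, choose 0; 0->0 ok
  pos 8: x in {0,1,3}, choose 0; 0->0 ok
  pos 9: x in {0,1,3}, choose 3; 0->3 ok
  pos 10: x in {0,1,3}, choose 3; 3->3 ok
  pos 11: x in {0,1,3}, choose 3; 3->3 ok
  pos 12: x in {0,1,3}, choose 3; 3->3 ok
  pos 13: x in {0,1,3}, choose 0; 3->0 ok
  pos 14: x in {0,1,3}, choose 3; 0->3 ok
  pos 15: x in {0,1,3}, choose 0; 3->0 ok
  pos 16: y in {2}, choose 2; 0->2 ok
  pos 17: x in {0,1,3}, choose 0; 2->0 ok
  pos 18: x in {0,1,3}, choose 3; 0->3 ok
  pos 19: x in {0,1,3}, choose 0; 3->0 ok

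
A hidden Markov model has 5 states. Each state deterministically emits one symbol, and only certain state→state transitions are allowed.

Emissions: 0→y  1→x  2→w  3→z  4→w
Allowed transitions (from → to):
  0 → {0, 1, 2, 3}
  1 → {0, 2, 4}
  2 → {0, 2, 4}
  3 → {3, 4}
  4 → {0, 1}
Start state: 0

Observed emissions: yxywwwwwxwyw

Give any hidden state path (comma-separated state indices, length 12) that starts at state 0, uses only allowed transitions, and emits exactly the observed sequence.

  [0] y  {0}  => 0  start
  [1] x  {1}  => 1  0->1 ok
  [2] y  {0}  => 0  1->0 ok
  [3] w  {2,4}  => 2  0->2 ok
  [4] w  {2,4}  => 2  2->2 ok
  [5] w  {2,4}  => 2  2->2 ok
  [6] w  {2,4}  => 2  2->2 ok
  [7] w  {2,4}  => 4  2->4 ok
  [8] x  {1}  => 1  4->1 ok
  [9] w  {2,4}  => 4  1->4 ok
  [10] y  {0}  => 0  4->0 ok
  [11] w  {2,4}  => 2  0->2 ok

0,1,0,2,2,2,2,4,1,4,0,2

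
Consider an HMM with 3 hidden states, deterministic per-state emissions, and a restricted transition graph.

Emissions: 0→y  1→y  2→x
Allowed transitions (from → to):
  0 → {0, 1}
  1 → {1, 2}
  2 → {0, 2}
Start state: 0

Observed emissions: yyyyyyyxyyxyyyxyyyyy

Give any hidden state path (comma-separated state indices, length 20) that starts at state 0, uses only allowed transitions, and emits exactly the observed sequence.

  0: obs=y cand={0,1} pick 0 [start]
  1: obs=y cand={0,1} pick 0 [0->0 ok]
  2: obs=y cand={0,1} pick 0 [0->0 ok]
  3: obs=y cand={0,1} pick 0 [0->0 ok]
  4: obs=y cand={0,1} pick 1 [0->1 ok]
  5: obs=y cand={0,1} pick 1 [1->1 ok]
  6: obs=y cand={0,1} pick 1 [1->1 ok]
  7: obs=x cand={2} pick 2 [1->2 ok]
  8: obs=y cand={0,1} pick 0 [2->0 ok]
  9: obs=y cand={0,1} pick 1 [0->1 ok]
  10: obs=x cand={2} pick 2 [1->2 ok]
  11: obs=y cand={0,1} pick 0 [2->0 ok]
  12: obs=y cand={0,1} pick 1 [0->1 ok]
  13: obs=y cand={0,1} pick 1 [1->1 ok]
  14: obs=x cand={2} pick 2 [1->2 ok]
  15: obs=y cand={0,1} pick 0 [2->0 ok]
  16: obs=y cand={0,1} pick 1 [0->1 ok]
  17: obs=y cand={0,1} pick 1 [1->1 ok]
  18: obs=y cand={0,1} pick 1 [1->1 ok]
  19: obs=y cand={0,1} pick 1 [1->1 ok]

0,0,0,0,1,1,1,2,0,1,2,0,1,1,2,0,1,1,1,1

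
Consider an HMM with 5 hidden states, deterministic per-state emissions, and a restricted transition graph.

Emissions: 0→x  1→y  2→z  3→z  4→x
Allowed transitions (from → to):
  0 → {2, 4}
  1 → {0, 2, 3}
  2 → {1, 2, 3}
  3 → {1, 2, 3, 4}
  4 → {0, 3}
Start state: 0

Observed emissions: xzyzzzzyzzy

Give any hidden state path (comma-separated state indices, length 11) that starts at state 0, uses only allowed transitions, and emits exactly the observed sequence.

  0: obs=x cand={0,4} pick 0 [start]
  1: obs=z cand={2,3} pick 2 [0->2 ok]
  2: obs=y cand={1} pick 1 [2->1 ok]
  3: obs=z cand={2,3} pick 3 [1->3 ok]
  4: obs=z cand={2,3} pick 3 [3->3 ok]
  5: obs=z cand={2,3} pick 2 [3->2 ok]
  6: obs=z cand={2,3} pick 2 [2->2 ok]
  7: obs=y cand={1} pick 1 [2->1 ok]
  8: obs=z cand={2,3} pick 2 [1->2 ok]
  9: obs=z cand={2,3} pick 2 [2->2 ok]
  10: obs=y cand={1} pick 1 [2->1 ok]

0,2,1,3,3,2,2,1,2,2,1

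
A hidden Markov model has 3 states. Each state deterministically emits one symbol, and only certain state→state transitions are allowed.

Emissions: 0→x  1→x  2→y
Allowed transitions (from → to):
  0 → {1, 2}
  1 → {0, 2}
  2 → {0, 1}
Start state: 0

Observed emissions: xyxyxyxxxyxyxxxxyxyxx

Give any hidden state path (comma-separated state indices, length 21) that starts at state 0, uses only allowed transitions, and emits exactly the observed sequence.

0,2,0,2,0,2,0,1,0,2,1,2,0,1,0,1,2,0,2,1,0

  pos 0: x in {0,1}, choose 0; start
  pos 1: y in {2}, choose 2; 0->2 ok
  pos 2: x in {0,1}, choose 0; 2->0 ok
  pos 3: y in {2}, choose 2; 0->2 ok
  pos 4: x in {0,1}, choose 0; 2->0 ok
  pos 5: y in {2}, choose 2; 0->2 ok
  pos 6: x in {0,1}, choose 0; 2->0 ok
  pos 7: x in {0,1}, choose 1; 0->1 ok
  pos 8: x in {0,1}, choose 0; 1->0 ok
  pos 9: y in {2}, choose 2; 0->2 ok
  pos 10: x in {0,1}, choose 1; 2->1 ok
  pos 11: y in {2}, choose 2; 1->2 ok
  pos 12: x in {0,1}, choose 0; 2->0 ok
  pos 13: x in {0,1}, choose 1; 0->1 ok
  pos 14: x in {0,1}, choose 0; 1->0 ok
  pos 15: x in {0,1}, choose 1; 0->1 ok
  pos 16: y in {2}, choose 2; 1->2 ok
  pos 17: x in {0,1}, choose 0; 2->0 ok
  pos 18: y in {2}, choose 2; 0->2 ok
  pos 19: x in {0,1}, choose 1; 2->1 ok
  pos 20: x in {0,1}, choose 0; 1->0 ok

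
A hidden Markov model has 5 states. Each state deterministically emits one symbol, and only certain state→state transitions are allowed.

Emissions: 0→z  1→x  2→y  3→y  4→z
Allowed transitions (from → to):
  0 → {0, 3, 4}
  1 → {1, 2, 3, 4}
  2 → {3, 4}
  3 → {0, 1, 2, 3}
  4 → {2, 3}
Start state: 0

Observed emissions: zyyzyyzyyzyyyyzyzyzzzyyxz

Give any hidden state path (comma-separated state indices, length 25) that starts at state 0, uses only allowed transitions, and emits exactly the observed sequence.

  [0] z  {0,4}  => 0  start
  [1] y  {2,3}  => 3  0->3 ok
  [2] y  {2,3}  => 2  3->2 ok
  [3] z  {0,4}  => 4  2->4 ok
  [4] y  {2,3}  => 2  4->2 ok
  [5] y  {2,3}  => 3  2->3 ok
  [6] z  {0,4}  => 0  3->0 ok
  [7] y  {2,3}  => 3  0->3 ok
  [8] y  {2,3}  => 2  3->2 ok
  [9] z  {0,4}  => 4  2->4 ok
  [10] y  {2,3}  => 3  4->3 ok
  [11] y  {2,3}  => 2  3->2 ok
  [12] y  {2,3}  => 3  2->3 ok
  [13] y  {2,3}  => 2  3->2 ok
  [14] z  {0,4}  => 4  2->4 ok
  [15] y  {2,3}  => 2  4->2 ok
  [16] z  {0,4}  => 4  2->4 ok
  [17] y  {2,3}  => 3  4->3 ok
  [18] z  {0,4}  => 0  3->0 ok
  [19] z  {0,4}  => 0  0->0 ok
  [20] z  {0,4}  => 4  0->4 ok
  [21] y  {2,3}  => 2  4->2 ok
  [22] y  {2,3}  => 3  2->3 ok
  [23] x  {1}  => 1  3->1 ok
  [24] z  {0,4}  => 4  1->4 ok

0,3,2,4,2,3,0,3,2,4,3,2,3,2,4,2,4,3,0,0,4,2,3,1,4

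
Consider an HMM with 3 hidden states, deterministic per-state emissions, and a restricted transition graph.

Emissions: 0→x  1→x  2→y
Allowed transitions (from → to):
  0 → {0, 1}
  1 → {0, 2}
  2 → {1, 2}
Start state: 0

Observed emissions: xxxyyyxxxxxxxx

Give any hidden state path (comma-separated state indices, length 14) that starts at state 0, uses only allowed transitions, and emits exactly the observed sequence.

  [0] x  {0,1}  => 0  start
  [1] x  {0,1}  => 0  0->0 ok
  [2] x  {0,1}  => 1  0->1 ok
  [3] y  {2}  => 2  1->2 ok
  [4] y  {2}  => 2  2->2 ok
  [5] y  {2}  => 2  2->2 ok
  [6] x  {0,1}  => 1  2->1 ok
  [7] x  {0,1}  => 0  1->0 ok
  [8] x  {0,1}  => 0  0->0 ok
  [9] x  {0,1}  => 0  0->0 ok
  [10] x  {0,1}  => 0  0->0 ok
  [11] x  {0,1}  => 1  0->1 ok
  [12] x  {0,1}  => 0  1->0 ok
  [13] x  {0,1}  => 1  0->1 ok

0,0,1,2,2,2,1,0,0,0,0,1,0,1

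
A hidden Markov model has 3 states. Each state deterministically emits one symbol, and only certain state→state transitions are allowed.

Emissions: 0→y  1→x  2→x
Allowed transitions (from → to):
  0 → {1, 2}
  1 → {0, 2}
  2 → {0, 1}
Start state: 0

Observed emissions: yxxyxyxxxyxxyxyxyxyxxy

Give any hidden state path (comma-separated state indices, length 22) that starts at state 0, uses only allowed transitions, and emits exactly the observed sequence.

  0: obs=y cand={0} pick 0 [start]
  1: obs=x cand={1,2} pick 1 [0->1 ok]
  2: obs=x cand={1,2} pick 2 [1->2 ok]
  3: obs=y cand={0} pick 0 [2->0 ok]
  4: obs=x cand={1,2} pick 1 [0->1 ok]
  5: obs=y cand={0} pick 0 [1->0 ok]
  6: obs=x cand={1,2} pick 1 [0->1 ok]
  7: obs=x cand={1,2} pick 2 [1->2 ok]
  8: obs=x cand={1,2} pick 1 [2->1 ok]
  9: obs=y cand={0} pick 0 [1->0 ok]
  10: obs=x cand={1,2} pick 1 [0->1 ok]
  11: obs=x cand={1,2} pick 2 [1->2 ok]
  12: obs=y cand={0} pick 0 [2->0 ok]
  13: obs=x cand={1,2} pick 2 [0->2 ok]
  14: obs=y cand={0} pick 0 [2->0 ok]
  15: obs=x cand={1,2} pick 1 [0->1 ok]
  16: obs=y cand={0} pick 0 [1->0 ok]
  17: obs=x cand={1,2} pick 2 [0->2 ok]
  18: obs=y cand={0} pick 0 [2->0 ok]
  19: obs=x cand={1,2} pick 2 [0->2 ok]
  20: obs=x cand={1,2} pick 1 [2->1 ok]
  21: obs=y cand={0} pick 0 [1->0 ok]

0,1,2,0,1,0,1,2,1,0,1,2,0,2,0,1,0,2,0,2,1,0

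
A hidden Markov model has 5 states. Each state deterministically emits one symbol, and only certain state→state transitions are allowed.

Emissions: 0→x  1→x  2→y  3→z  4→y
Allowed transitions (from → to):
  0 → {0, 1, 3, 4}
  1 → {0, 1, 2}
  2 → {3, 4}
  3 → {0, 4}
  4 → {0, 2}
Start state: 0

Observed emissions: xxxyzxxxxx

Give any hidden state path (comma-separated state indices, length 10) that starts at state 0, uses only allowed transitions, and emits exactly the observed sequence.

  [0] x  {0,1}  => 0  start
  [1] x  {0,1}  => 0  0->0 ok
  [2] x  {0,1}  => 1  0->1 ok
  [3] y  {2,4}  => 2  1->2 ok
  [4] z  {3}  => 3  2->3 ok
  [5] x  {0,1}  => 0  3->0 ok
  [6] x  {0,1}  => 1  0->1 ok
  [7] x  {0,1}  => 1  1->1 ok
  [8] x  {0,1}  => 0  1->0 ok
  [9] x  {0,1}  => 0  0->0 ok

0,0,1,2,3,0,1,1,0,0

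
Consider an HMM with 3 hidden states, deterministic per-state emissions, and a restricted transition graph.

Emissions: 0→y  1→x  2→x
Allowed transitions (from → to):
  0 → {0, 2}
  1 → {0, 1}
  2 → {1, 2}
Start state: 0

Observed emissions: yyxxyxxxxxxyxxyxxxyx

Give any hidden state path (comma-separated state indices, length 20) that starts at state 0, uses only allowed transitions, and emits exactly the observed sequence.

  t0 'y' -> {0}, take 0 (start)
  t1 'y' -> {0}, take 0 (0->0 ok)
  t2 'x' -> {1,2}, take 2 (0->2 ok)
  t3 'x' -> {1,2}, take 1 (2->1 ok)
  t4 'y' -> {0}, take 0 (1->0 ok)
  t5 'x' -> {1,2}, take 2 (0->2 ok)
  t6 'x' -> {1,2}, take 2 (2->2 ok)
  t7 'x' -> {1,2}, take 2 (2->2 ok)
  t8 'x' -> {1,2}, take 1 (2->1 ok)
  t9 'x' -> {1,2}, take 1 (1->1 ok)
  t10 'x' -> {1,2}, take 1 (1->1 ok)
  t11 'y' -> {0}, take 0 (1->0 ok)
  t12 'x' -> {1,2}, take 2 (0->2 ok)
  t13 'x' -> {1,2}, take 1 (2->1 ok)
  t14 'y' -> {0}, take 0 (1->0 ok)
  t15 'x' -> {1,2}, take 2 (0->2 ok)
  t16 'x' -> {1,2}, take 1 (2->1 ok)
  t17 'x' -> {1,2}, take 1 (1->1 ok)
  t18 'y' -> {0}, take 0 (1->0 ok)
  t19 'x' -> {1,2}, take 2 (0->2 ok)

0,0,2,1,0,2,2,2,1,1,1,0,2,1,0,2,1,1,0,2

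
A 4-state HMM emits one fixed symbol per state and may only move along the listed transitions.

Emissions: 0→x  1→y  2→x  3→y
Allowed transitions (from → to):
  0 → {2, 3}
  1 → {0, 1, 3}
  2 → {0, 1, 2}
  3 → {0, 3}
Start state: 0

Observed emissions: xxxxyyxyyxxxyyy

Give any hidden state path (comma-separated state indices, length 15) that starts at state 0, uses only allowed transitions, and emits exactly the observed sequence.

0,2,2,2,1,1,0,3,3,0,2,2,1,1,1

  pos 0: x in {0,2}, choose 0; start
  pos 1: x in {0,2}, choose 2; 0->2 ok
  pos 2: x in {0,2}, choose 2; 2->2 ok
  pos 3: x in {0,2}, choose 2; 2->2 ok
  pos 4: y in {1,3}, choose 1; 2->1 ok
  pos 5: y in {1,3}, choose 1; 1->1 ok
  pos 6: x in {0,2}, choose 0; 1->0 ok
  pos 7: y in {1,3}, choose 3; 0->3 ok
  pos 8: y in {1,3}, choose 3; 3->3 ok
  pos 9: x in {0,2}, choose 0; 3->0 ok
  pos 10: x in {0,2}, choose 2; 0->2 ok
  pos 11: x in {0,2}, choose 2; 2->2 ok
  pos 12: y in {1,3}, choose 1; 2->1 ok
  pos 13: y in {1,3}, choose 1; 1->1 ok
  pos 14: y in {1,3}, choose 1; 1->1 ok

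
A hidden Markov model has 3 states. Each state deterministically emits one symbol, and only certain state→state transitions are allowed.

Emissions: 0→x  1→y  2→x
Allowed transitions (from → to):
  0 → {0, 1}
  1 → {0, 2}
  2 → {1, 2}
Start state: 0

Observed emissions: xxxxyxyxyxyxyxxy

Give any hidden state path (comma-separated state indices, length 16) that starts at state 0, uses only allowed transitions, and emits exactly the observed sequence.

  pos 0: x in {0,2}, choose 0; start
  pos 1: x in {0,2}, choose 0; 0->0 ok
  pos 2: x in {0,2}, choose 0; 0->0 ok
  pos 3: x in {0,2}, choose 0; 0->0 ok
  pos 4: y in {1}, choose 1; 0->1 ok
  pos 5: x in {0,2}, choose 2; 1->2 ok
  pos 6: y in {1}, choose 1; 2->1 ok
  pos 7: x in {0,2}, choose 0; 1->0 ok
  pos 8: y in {1}, choose 1; 0->1 ok
  pos 9: x in {0,2}, choose 2; 1->2 ok
  pos 10: y in {1}, choose 1; 2->1 ok
  pos 11: x in {0,2}, choose 2; 1->2 ok
  pos 12: y in {1}, choose 1; 2->1 ok
  pos 13: x in {0,2}, choose 0; 1->0 ok
  pos 14: x in {0,2}, choose 0; 0->0 ok
  pos 15: y in {1}, choose 1; 0->1 ok

0,0,0,0,1,2,1,0,1,2,1,2,1,0,0,1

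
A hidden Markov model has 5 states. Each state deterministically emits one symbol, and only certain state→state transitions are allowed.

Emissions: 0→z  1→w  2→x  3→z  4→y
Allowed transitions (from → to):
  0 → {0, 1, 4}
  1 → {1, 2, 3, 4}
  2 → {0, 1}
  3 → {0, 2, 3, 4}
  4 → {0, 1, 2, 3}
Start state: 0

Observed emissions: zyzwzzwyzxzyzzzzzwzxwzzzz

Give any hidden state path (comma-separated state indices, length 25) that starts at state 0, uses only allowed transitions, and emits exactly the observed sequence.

0,4,0,1,3,0,1,4,3,2,0,4,3,3,3,0,0,1,3,2,1,3,3,3,0

  0: obs=z cand={0,3} pick 0 [start]
  1: obs=y cand={4} pick 4 [0->4 ok]
  2: obs=z cand={0,3} pick 0 [4->0 ok]
  3: obs=w cand={1} pick 1 [0->1 ok]
  4: obs=z cand={0,3} pick 3 [1->3 ok]
  5: obs=z cand={0,3} pick 0 [3->0 ok]
  6: obs=w cand={1} pick 1 [0->1 ok]
  7: obs=y cand={4} pick 4 [1->4 ok]
  8: obs=z cand={0,3} pick 3 [4->3 ok]
  9: obs=x cand={2} pick 2 [3->2 ok]
  10: obs=z cand={0,3} pick 0 [2->0 ok]
  11: obs=y cand={4} pick 4 [0->4 ok]
  12: obs=z cand={0,3} pick 3 [4->3 ok]
  13: obs=z cand={0,3} pick 3 [3->3 ok]
  14: obs=z cand={0,3} pick 3 [3->3 ok]
  15: obs=z cand={0,3} pick 0 [3->0 ok]
  16: obs=z cand={0,3} pick 0 [0->0 ok]
  17: obs=w cand={1} pick 1 [0->1 ok]
  18: obs=z cand={0,3} pick 3 [1->3 ok]
  19: obs=x cand={2} pick 2 [3->2 ok]
  20: obs=w cand={1} pick 1 [2->1 ok]
  21: obs=z cand={0,3} pick 3 [1->3 ok]
  22: obs=z cand={0,3} pick 3 [3->3 ok]
  23: obs=z cand={0,3} pick 3 [3->3 ok]
  24: obs=z cand={0,3} pick 0 [3->0 ok]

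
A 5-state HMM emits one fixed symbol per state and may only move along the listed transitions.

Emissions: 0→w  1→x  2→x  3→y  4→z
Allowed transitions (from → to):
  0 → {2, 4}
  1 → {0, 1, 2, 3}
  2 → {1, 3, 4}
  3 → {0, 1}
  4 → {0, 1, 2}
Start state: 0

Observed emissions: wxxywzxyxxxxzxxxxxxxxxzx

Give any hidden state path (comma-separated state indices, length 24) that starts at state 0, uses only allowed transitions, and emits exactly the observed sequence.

0,2,1,3,0,4,2,3,1,1,1,2,4,1,1,1,2,1,1,2,1,2,4,2

  0: obs=w cand={0} pick 0 [start]
  1: obs=x cand={1,2} pick 2 [0->2 ok]
  2: obs=x cand={1,2} pick 1 [2->1 ok]
  3: obs=y cand={3} pick 3 [1->3 ok]
  4: obs=w cand={0} pick 0 [3->0 ok]
  5: obs=z cand={4} pick 4 [0->4 ok]
  6: obs=x cand={1,2} pick 2 [4->2 ok]
  7: obs=y cand={3} pick 3 [2->3 ok]
  8: obs=x cand={1,2} pick 1 [3->1 ok]
  9: obs=x cand={1,2} pick 1 [1->1 ok]
  10: obs=x cand={1,2} pick 1 [1->1 ok]
  11: obs=x cand={1,2} pick 2 [1->2 ok]
  12: obs=z cand={4} pick 4 [2->4 ok]
  13: obs=x cand={1,2} pick 1 [4->1 ok]
  14: obs=x cand={1,2} pick 1 [1->1 ok]
  15: obs=x cand={1,2} pick 1 [1->1 ok]
  16: obs=x cand={1,2} pick 2 [1->2 ok]
  17: obs=x cand={1,2} pick 1 [2->1 ok]
  18: obs=x cand={1,2} pick 1 [1->1 ok]
  19: obs=x cand={1,2} pick 2 [1->2 ok]
  20: obs=x cand={1,2} pick 1 [2->1 ok]
  21: obs=x cand={1,2} pick 2 [1->2 ok]
  22: obs=z cand={4} pick 4 [2->4 ok]
  23: obs=x cand={1,2} pick 2 [4->2 ok]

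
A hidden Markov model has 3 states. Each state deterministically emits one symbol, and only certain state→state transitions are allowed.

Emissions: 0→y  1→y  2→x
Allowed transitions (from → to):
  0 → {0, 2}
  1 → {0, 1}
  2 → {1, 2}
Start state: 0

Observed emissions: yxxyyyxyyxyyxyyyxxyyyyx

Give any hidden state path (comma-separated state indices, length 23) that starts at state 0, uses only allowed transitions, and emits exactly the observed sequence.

0,2,2,1,1,0,2,1,0,2,1,0,2,1,0,0,2,2,1,1,1,0,2

  [0] y  {0,1}  => 0  start
  [1] x  {2}  => 2  0->2 ok
  [2] x  {2}  => 2  2->2 ok
  [3] y  {0,1}  => 1  2->1 ok
  [4] y  {0,1}  => 1  1->1 ok
  [5] y  {0,1}  => 0  1->0 ok
  [6] x  {2}  => 2  0->2 ok
  [7] y  {0,1}  => 1  2->1 ok
  [8] y  {0,1}  => 0  1->0 ok
  [9] x  {2}  => 2  0->2 ok
  [10] y  {0,1}  => 1  2->1 ok
  [11] y  {0,1}  => 0  1->0 ok
  [12] x  {2}  => 2  0->2 ok
  [13] y  {0,1}  => 1  2->1 ok
  [14] y  {0,1}  => 0  1->0 ok
  [15] y  {0,1}  => 0  0->0 ok
  [16] x  {2}  => 2  0->2 ok
  [17] x  {2}  => 2  2->2 ok
  [18] y  {0,1}  => 1  2->1 ok
  [19] y  {0,1}  => 1  1->1 ok
  [20] y  {0,1}  => 1  1->1 ok
  [21] y  {0,1}  => 0  1->0 ok
  [22] x  {2}  => 2  0->2 ok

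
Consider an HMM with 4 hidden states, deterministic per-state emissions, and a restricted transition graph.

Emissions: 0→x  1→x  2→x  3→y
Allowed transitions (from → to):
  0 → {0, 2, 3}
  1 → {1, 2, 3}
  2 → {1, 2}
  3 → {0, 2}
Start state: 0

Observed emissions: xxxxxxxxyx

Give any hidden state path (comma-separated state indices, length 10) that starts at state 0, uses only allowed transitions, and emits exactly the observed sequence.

  0: obs=x cand={0,1,2} pick 0 [start]
  1: obs=x cand={0,1,2} pick 0 [0->0 ok]
  2: obs=x cand={0,1,2} pick 2 [0->2 ok]
  3: obs=x cand={0,1,2} pick 2 [2->2 ok]
  4: obs=x cand={0,1,2} pick 1 [2->1 ok]
  5: obs=x cand={0,1,2} pick 2 [1->2 ok]
  6: obs=x cand={0,1,2} pick 2 [2->2 ok]
  7: obs=x cand={0,1,2} pick 1 [2->1 ok]
  8: obs=y cand={3} pick 3 [1->3 ok]
  9: obs=x cand={0,1,2} pick 0 [3->0 ok]

0,0,2,2,1,2,2,1,3,0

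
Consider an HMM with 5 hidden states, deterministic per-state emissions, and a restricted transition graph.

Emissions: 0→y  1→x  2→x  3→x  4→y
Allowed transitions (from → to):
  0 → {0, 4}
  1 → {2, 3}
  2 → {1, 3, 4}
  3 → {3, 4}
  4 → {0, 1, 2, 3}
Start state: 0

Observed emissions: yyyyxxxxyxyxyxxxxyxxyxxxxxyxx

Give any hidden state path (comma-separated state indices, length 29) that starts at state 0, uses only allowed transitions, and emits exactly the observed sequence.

0,0,0,4,2,3,3,3,4,3,4,2,4,1,2,1,2,4,1,3,4,1,2,3,3,3,4,2,1

  pos 0: y in {0,4}, choose 0; start
  pos 1: y in {0,4}, choose 0; 0->0 ok
  pos 2: y in {0,4}, choose 0; 0->0 ok
  pos 3: y in {0,4}, choose 4; 0->4 ok
  pos 4: x in {1,2,3}, choose 2; 4->2 ok
  pos 5: x in {1,2,3}, choose 3; 2->3 ok
  pos 6: x in {1,2,3}, choose 3; 3->3 ok
  pos 7: x in {1,2,3}, choose 3; 3->3 ok
  pos 8: y in {0,4}, choose 4; 3->4 ok
  pos 9: x in {1,2,3}, choose 3; 4->3 ok
  pos 10: y in {0,4}, choose 4; 3->4 ok
  pos 11: x in {1,2,3}, choose 2; 4->2 ok
  pos 12: y in {0,4}, choose 4; 2->4 ok
  pos 13: x in {1,2,3}, choose 1; 4->1 ok
  pos 14: x in {1,2,3}, choose 2; 1->2 ok
  pos 15: x in {1,2,3}, choose 1; 2->1 ok
  pos 16: x in {1,2,3}, choose 2; 1->2 ok
  pos 17: y in {0,4}, choose 4; 2->4 ok
  pos 18: x in {1,2,3}, choose 1; 4->1 ok
  pos 19: x in {1,2,3}, choose 3; 1->3 ok
  pos 20: y in {0,4}, choose 4; 3->4 ok
  pos 21: x in {1,2,3}, choose 1; 4->1 ok
  pos 22: x in {1,2,3}, choose 2; 1->2 ok
  pos 23: x in {1,2,3}, choose 3; 2->3 ok
  pos 24: x in {1,2,3}, choose 3; 3->3 ok
  pos 25: x in {1,2,3}, choose 3; 3->3 ok
  pos 26: y in {0,4}, choose 4; 3->4 ok
  pos 27: x in {1,2,3}, choose 2; 4->2 ok
  pos 28: x in {1,2,3}, choose 1; 2->1 ok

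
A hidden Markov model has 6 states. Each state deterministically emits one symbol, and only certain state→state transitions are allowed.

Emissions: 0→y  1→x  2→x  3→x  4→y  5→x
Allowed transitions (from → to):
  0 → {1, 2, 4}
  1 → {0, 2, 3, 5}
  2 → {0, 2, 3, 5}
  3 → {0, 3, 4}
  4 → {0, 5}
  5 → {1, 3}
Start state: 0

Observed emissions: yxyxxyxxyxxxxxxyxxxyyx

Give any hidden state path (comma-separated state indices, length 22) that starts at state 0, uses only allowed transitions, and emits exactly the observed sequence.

0,2,0,2,3,0,1,3,4,5,1,2,5,1,3,0,1,3,3,4,0,2

  pos 0: y in {0,4}, choose 0; start
  pos 1: x in {1,2,3,5}, choose 2; 0->2 ok
  pos 2: y in {0,4}, choose 0; 2->0 ok
  pos 3: x in {1,2,3,5}, choose 2; 0->2 ok
  pos 4: x in {1,2,3,5}, choose 3; 2->3 ok
  pos 5: y in {0,4}, choose 0; 3->0 ok
  pos 6: x in {1,2,3,5}, choose 1; 0->1 ok
  pos 7: x in {1,2,3,5}, choose 3; 1->3 ok
  pos 8: y in {0,4}, choose 4; 3->4 ok
  pos 9: x in {1,2,3,5}, choose 5; 4->5 ok
  pos 10: x in {1,2,3,5}, choose 1; 5->1 ok
  pos 11: x in {1,2,3,5}, choose 2; 1->2 ok
  pos 12: x in {1,2,3,5}, choose 5; 2->5 ok
  pos 13: x in {1,2,3,5}, choose 1; 5->1 ok
  pos 14: x in {1,2,3,5}, choose 3; 1->3 ok
  pos 15: y in {0,4}, choose 0; 3->0 ok
  pos 16: x in {1,2,3,5}, choose 1; 0->1 ok
  pos 17: x in {1,2,3,5}, choose 3; 1->3 ok
  pos 18: x in {1,2,3,5}, choose 3; 3->3 ok
  pos 19: y in {0,4}, choose 4; 3->4 ok
  pos 20: y in {0,4}, choose 0; 4->0 ok
  pos 21: x in {1,2,3,5}, choose 2; 0->2 ok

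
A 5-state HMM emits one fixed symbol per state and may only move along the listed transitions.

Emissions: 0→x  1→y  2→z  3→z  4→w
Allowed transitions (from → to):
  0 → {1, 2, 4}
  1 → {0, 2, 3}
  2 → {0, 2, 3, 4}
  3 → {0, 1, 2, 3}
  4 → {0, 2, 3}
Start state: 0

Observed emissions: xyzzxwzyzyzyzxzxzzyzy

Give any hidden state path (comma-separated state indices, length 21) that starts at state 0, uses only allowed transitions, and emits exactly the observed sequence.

  0: obs=x cand={0} pick 0 [start]
  1: obs=y cand={1} pick 1 [0->1 ok]
  2: obs=z cand={2,3} pick 3 [1->3 ok]
  3: obs=z cand={2,3} pick 3 [3->3 ok]
  4: obs=x cand={0} pick 0 [3->0 ok]
  5: obs=w cand={4} pick 4 [0->4 ok]
  6: obs=z cand={2,3} pick 3 [4->3 ok]
  7: obs=y cand={1} pick 1 [3->1 ok]
  8: obs=z cand={2,3} pick 3 [1->3 ok]
  9: obs=y cand={1} pick 1 [3->1 ok]
  10: obs=z cand={2,3} pick 3 [1->3 ok]
  11: obs=y cand={1} pick 1 [3->1 ok]
  12: obs=z cand={2,3} pick 2 [1->2 ok]
  13: obs=x cand={0} pick 0 [2->0 ok]
  14: obs=z cand={2,3} pick 2 [0->2 ok]
  15: obs=x cand={0} pick 0 [2->0 ok]
  16: obs=z cand={2,3} pick 2 [0->2 ok]
  17: obs=z cand={2,3} pick 3 [2->3 ok]
  18: obs=y cand={1} pick 1 [3->1 ok]
  19: obs=z cand={2,3} pick 3 [1->3 ok]
  20: obs=y cand={1} pick 1 [3->1 ok]

0,1,3,3,0,4,3,1,3,1,3,1,2,0,2,0,2,3,1,3,1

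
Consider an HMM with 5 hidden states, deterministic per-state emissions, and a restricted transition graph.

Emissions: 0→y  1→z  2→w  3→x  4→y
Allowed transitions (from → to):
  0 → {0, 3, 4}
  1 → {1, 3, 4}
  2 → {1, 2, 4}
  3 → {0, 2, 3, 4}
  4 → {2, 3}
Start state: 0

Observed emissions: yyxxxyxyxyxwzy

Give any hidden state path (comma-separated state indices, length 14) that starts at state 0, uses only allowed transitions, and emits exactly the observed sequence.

0,4,3,3,3,0,3,4,3,4,3,2,1,4

  0: obs=y cand={0,4} pick 0 [start]
  1: obs=y cand={0,4} pick 4 [0->4 ok]
  2: obs=x cand={3} pick 3 [4->3 ok]
  3: obs=x cand={3} pick 3 [3->3 ok]
  4: obs=x cand={3} pick 3 [3->3 ok]
  5: obs=y cand={0,4} pick 0 [3->0 ok]
  6: obs=x cand={3} pick 3 [0->3 ok]
  7: obs=y cand={0,4} pick 4 [3->4 ok]
  8: obs=x cand={3} pick 3 [4->3 ok]
  9: obs=y cand={0,4} pick 4 [3->4 ok]
  10: obs=x cand={3} pick 3 [4->3 ok]
  11: obs=w cand={2} pick 2 [3->2 ok]
  12: obs=z cand={1} pick 1 [2->1 ok]
  13: obs=y cand={0,4} pick 4 [1->4 ok]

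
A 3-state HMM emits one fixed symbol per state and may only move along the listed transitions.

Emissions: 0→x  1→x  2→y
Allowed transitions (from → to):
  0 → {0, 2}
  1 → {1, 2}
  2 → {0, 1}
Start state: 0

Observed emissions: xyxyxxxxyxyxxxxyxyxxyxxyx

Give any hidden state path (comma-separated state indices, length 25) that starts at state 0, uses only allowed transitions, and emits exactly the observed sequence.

0,2,1,2,0,0,0,0,2,1,2,1,1,1,1,2,0,2,0,0,2,1,1,2,1

  pos 0: x in {0,1}, choose 0; start
  pos 1: y in {2}, choose 2; 0->2 ok
  pos 2: x in {0,1}, choose 1; 2->1 ok
  pos 3: y in {2}, choose 2; 1->2 ok
  pos 4: x in {0,1}, choose 0; 2->0 ok
  pos 5: x in {0,1}, choose 0; 0->0 ok
  pos 6: x in {0,1}, choose 0; 0->0 ok
  pos 7: x in {0,1}, choose 0; 0->0 ok
  pos 8: y in {2}, choose 2; 0->2 ok
  pos 9: x in {0,1}, choose 1; 2->1 ok
  pos 10: y in {2}, choose 2; 1->2 ok
  pos 11: x in {0,1}, choose 1; 2->1 ok
  pos 12: x in {0,1}, choose 1; 1->1 ok
  pos 13: x in {0,1}, choose 1; 1->1 ok
  pos 14: x in {0,1}, choose 1; 1->1 ok
  pos 15: y in {2}, choose 2; 1->2 ok
  pos 16: x in {0,1}, choose 0; 2->0 ok
  pos 17: y in {2}, choose 2; 0->2 ok
  pos 18: x in {0,1}, choose 0; 2->0 ok
  pos 19: x in {0,1}, choose 0; 0->0 ok
  pos 20: y in {2}, choose 2; 0->2 ok
  pos 21: x in {0,1}, choose 1; 2->1 ok
  pos 22: x in {0,1}, choose 1; 1->1 ok
  pos 23: y in {2}, choose 2; 1->2 ok
  pos 24: x in {0,1}, choose 1; 2->1 ok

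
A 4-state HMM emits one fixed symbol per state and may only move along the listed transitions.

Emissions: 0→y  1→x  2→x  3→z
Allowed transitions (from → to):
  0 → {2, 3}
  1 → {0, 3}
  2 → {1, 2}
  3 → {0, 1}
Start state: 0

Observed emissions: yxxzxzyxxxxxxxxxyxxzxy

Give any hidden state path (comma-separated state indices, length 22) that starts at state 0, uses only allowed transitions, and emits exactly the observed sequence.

  t0 'y' -> {0}, take 0 (start)
  t1 'x' -> {1,2}, take 2 (0->2 ok)
  t2 'x' -> {1,2}, take 1 (2->1 ok)
  t3 'z' -> {3}, take 3 (1->3 ok)
  t4 'x' -> {1,2}, take 1 (3->1 ok)
  t5 'z' -> {3}, take 3 (1->3 ok)
  t6 'y' -> {0}, take 0 (3->0 ok)
  t7 'x' -> {1,2}, take 2 (0->2 ok)
  t8 'x' -> {1,2}, take 2 (2->2 ok)
  t9 'x' -> {1,2}, take 2 (2->2 ok)
  t10 'x' -> {1,2}, take 2 (2->2 ok)
  t11 'x' -> {1,2}, take 2 (2->2 ok)
  t12 'x' -> {1,2}, take 2 (2->2 ok)
  t13 'x' -> {1,2}, take 2 (2->2 ok)
  t14 'x' -> {1,2}, take 2 (2->2 ok)
  t15 'x' -> {1,2}, take 1 (2->1 ok)
  t16 'y' -> {0}, take 0 (1->0 ok)
  t17 'x' -> {1,2}, take 2 (0->2 ok)
  t18 'x' -> {1,2}, take 1 (2->1 ok)
  t19 'z' -> {3}, take 3 (1->3 ok)
  t20 'x' -> {1,2}, take 1 (3->1 ok)
  t21 'y' -> {0}, take 0 (1->0 ok)

0,2,1,3,1,3,0,2,2,2,2,2,2,2,2,1,0,2,1,3,1,0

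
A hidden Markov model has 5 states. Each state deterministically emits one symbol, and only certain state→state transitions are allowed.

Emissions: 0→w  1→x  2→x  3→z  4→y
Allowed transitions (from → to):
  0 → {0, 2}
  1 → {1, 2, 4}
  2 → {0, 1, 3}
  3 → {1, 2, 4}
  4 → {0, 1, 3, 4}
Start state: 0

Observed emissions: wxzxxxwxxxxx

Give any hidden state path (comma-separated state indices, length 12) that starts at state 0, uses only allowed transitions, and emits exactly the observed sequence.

0,2,3,1,1,2,0,2,1,1,1,2

  pos 0: w in {0}, choose 0; start
  pos 1: x in {1,2}, choose 2; 0->2 ok
  pos 2: z in {3}, choose 3; 2->3 ok
  pos 3: x in {1,2}, choose 1; 3->1 ok
  pos 4: x in {1,2}, choose 1; 1->1 ok
  pos 5: x in {1,2}, choose 2; 1->2 ok
  pos 6: w in {0}, choose 0; 2->0 ok
  pos 7: x in {1,2}, choose 2; 0->2 ok
  pos 8: x in {1,2}, choose 1; 2->1 ok
  pos 9: x in {1,2}, choose 1; 1->1 ok
  pos 10: x in {1,2}, choose 1; 1->1 ok
  pos 11: x in {1,2}, choose 2; 1->2 ok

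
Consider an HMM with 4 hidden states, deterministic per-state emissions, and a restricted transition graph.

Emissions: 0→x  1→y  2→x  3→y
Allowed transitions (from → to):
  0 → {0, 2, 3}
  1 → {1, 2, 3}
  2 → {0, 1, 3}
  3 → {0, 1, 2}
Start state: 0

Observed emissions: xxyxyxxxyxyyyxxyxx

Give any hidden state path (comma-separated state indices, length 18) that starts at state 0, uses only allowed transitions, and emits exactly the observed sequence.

  0: obs=x cand={0,2} pick 0 [start]
  1: obs=x cand={0,2} pick 0 [0->0 ok]
  2: obs=y cand={1,3} pick 3 [0->3 ok]
  3: obs=x cand={0,2} pick 2 [3->2 ok]
  4: obs=y cand={1,3} pick 3 [2->3 ok]
  5: obs=x cand={0,2} pick 2 [3->2 ok]
  6: obs=x cand={0,2} pick 0 [2->0 ok]
  7: obs=x cand={0,2} pick 2 [0->2 ok]
  8: obs=y cand={1,3} pick 3 [2->3 ok]
  9: obs=x cand={0,2} pick 0 [3->0 ok]
  10: obs=y cand={1,3} pick 3 [0->3 ok]
  11: obs=y cand={1,3} pick 1 [3->1 ok]
  12: obs=y cand={1,3} pick 1 [1->1 ok]
  13: obs=x cand={0,2} pick 2 [1->2 ok]
  14: obs=x cand={0,2} pick 0 [2->0 ok]
  15: obs=y cand={1,3} pick 3 [0->3 ok]
  16: obs=x cand={0,2} pick 0 [3->0 ok]
  17: obs=x cand={0,2} pick 0 [0->0 ok]

0,0,3,2,3,2,0,2,3,0,3,1,1,2,0,3,0,0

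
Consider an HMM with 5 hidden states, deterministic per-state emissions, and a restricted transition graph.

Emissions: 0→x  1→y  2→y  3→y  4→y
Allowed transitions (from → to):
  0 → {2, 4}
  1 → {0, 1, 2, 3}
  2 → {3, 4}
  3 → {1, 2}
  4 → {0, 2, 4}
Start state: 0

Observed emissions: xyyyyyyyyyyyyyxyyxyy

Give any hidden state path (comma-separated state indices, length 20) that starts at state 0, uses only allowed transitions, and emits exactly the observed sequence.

0,4,2,4,2,4,2,3,1,3,2,3,2,4,0,4,4,0,2,3

  t0 'x' -> {0}, take 0 (start)
  t1 'y' -> {1,2,3,4}, take 4 (0->4 ok)
  t2 'y' -> {1,2,3,4}, take 2 (4->2 ok)
  t3 'y' -> {1,2,3,4}, take 4 (2->4 ok)
  t4 'y' -> {1,2,3,4}, take 2 (4->2 ok)
  t5 'y' -> {1,2,3,4}, take 4 (2->4 ok)
  t6 'y' -> {1,2,3,4}, take 2 (4->2 ok)
  t7 'y' -> {1,2,3,4}, take 3 (2->3 ok)
  t8 'y' -> {1,2,3,4}, take 1 (3->1 ok)
  t9 'y' -> {1,2,3,4}, take 3 (1->3 ok)
  t10 'y' -> {1,2,3,4}, take 2 (3->2 ok)
  t11 'y' -> {1,2,3,4}, take 3 (2->3 ok)
  t12 'y' -> {1,2,3,4}, take 2 (3->2 ok)
  t13 'y' -> {1,2,3,4}, take 4 (2->4 ok)
  t14 'x' -> {0}, take 0 (4->0 ok)
  t15 'y' -> {1,2,3,4}, take 4 (0->4 ok)
  t16 'y' -> {1,2,3,4}, take 4 (4->4 ok)
  t17 'x' -> {0}, take 0 (4->0 ok)
  t18 'y' -> {1,2,3,4}, take 2 (0->2 ok)
  t19 'y' -> {1,2,3,4}, take 3 (2->3 ok)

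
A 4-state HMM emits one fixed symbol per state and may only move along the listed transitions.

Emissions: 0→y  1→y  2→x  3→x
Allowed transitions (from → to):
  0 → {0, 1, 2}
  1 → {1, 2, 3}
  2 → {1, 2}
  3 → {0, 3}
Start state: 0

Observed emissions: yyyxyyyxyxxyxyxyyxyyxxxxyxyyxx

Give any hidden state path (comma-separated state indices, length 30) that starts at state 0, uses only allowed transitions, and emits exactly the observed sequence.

0,1,1,3,0,0,1,2,1,2,2,1,2,1,2,1,1,3,0,1,2,2,2,2,1,3,0,1,3,3

  [0] y  {0,1}  => 0  start
  [1] y  {0,1}  => 1  0->1 ok
  [2] y  {0,1}  => 1  1->1 ok
  [3] x  {2,3}  => 3  1->3 ok
  [4] y  {0,1}  => 0  3->0 ok
  [5] y  {0,1}  => 0  0->0 ok
  [6] y  {0,1}  => 1  0->1 ok
  [7] x  {2,3}  => 2  1->2 ok
  [8] y  {0,1}  => 1  2->1 ok
  [9] x  {2,3}  => 2  1->2 ok
  [10] x  {2,3}  => 2  2->2 ok
  [11] y  {0,1}  => 1  2->1 ok
  [12] x  {2,3}  => 2  1->2 ok
  [13] y  {0,1}  => 1  2->1 ok
  [14] x  {2,3}  => 2  1->2 ok
  [15] y  {0,1}  => 1  2->1 ok
  [16] y  {0,1}  => 1  1->1 ok
  [17] x  {2,3}  => 3  1->3 ok
  [18] y  {0,1}  => 0  3->0 ok
  [19] y  {0,1}  => 1  0->1 ok
  [20] x  {2,3}  => 2  1->2 ok
  [21] x  {2,3}  => 2  2->2 ok
  [22] x  {2,3}  => 2  2->2 ok
  [23] x  {2,3}  => 2  2->2 ok
  [24] y  {0,1}  => 1  2->1 ok
  [25] x  {2,3}  => 3  1->3 ok
  [26] y  {0,1}  => 0  3->0 ok
  [27] y  {0,1}  => 1  0->1 ok
  [28] x  {2,3}  => 3  1->3 ok
  [29] x  {2,3}  => 3  3->3 ok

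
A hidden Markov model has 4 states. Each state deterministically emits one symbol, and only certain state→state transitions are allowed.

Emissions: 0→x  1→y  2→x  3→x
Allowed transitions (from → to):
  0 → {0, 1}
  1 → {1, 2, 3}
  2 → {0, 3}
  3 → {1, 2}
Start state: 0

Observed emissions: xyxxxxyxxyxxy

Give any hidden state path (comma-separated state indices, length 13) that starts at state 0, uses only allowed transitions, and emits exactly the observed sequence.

0,1,3,2,0,0,1,2,0,1,2,0,1

  0: obs=x cand={0,2,3} pick 0 [start]
  1: obs=y cand={1} pick 1 [0->1 ok]
  2: obs=x cand={0,2,3} pick 3 [1->3 ok]
  3: obs=x cand={0,2,3} pick 2 [3->2 ok]
  4: obs=x cand={0,2,3} pick 0 [2->0 ok]
  5: obs=x cand={0,2,3} pick 0 [0->0 ok]
  6: obs=y cand={1} pick 1 [0->1 ok]
  7: obs=x cand={0,2,3} pick 2 [1->2 ok]
  8: obs=x cand={0,2,3} pick 0 [2->0 ok]
  9: obs=y cand={1} pick 1 [0->1 ok]
  10: obs=x cand={0,2,3} pick 2 [1->2 ok]
  11: obs=x cand={0,2,3} pick 0 [2->0 ok]
  12: obs=y cand={1} pick 1 [0->1 ok]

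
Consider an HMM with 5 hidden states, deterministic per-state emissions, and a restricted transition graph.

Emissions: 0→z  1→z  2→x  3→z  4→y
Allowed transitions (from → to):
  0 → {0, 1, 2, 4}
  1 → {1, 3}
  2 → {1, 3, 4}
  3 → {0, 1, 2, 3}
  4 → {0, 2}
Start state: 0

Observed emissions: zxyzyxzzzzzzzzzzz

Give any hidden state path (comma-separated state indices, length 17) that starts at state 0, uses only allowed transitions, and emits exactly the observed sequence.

  [0] z  {0,1,3}  => 0  start
  [1] x  {2}  => 2  0->2 ok
  [2] y  {4}  => 4  2->4 ok
  [3] z  {0,1,3}  => 0  4->0 ok
  [4] y  {4}  => 4  0->4 ok
  [5] x  {2}  => 2  4->2 ok
  [6] z  {0,1,3}  => 3  2->3 ok
  [7] z  {0,1,3}  => 0  3->0 ok
  [8] z  {0,1,3}  => 0  0->0 ok
  [9] z  {0,1,3}  => 1  0->1 ok
  [10] z  {0,1,3}  => 1  1->1 ok
  [11] z  {0,1,3}  => 3  1->3 ok
  [12] z  {0,1,3}  => 0  3->0 ok
  [13] z  {0,1,3}  => 1  0->1 ok
  [14] z  {0,1,3}  => 1  1->1 ok
  [15] z  {0,1,3}  => 3  1->3 ok
  [16] z  {0,1,3}  => 1  3->1 ok

0,2,4,0,4,2,3,0,0,1,1,3,0,1,1,3,1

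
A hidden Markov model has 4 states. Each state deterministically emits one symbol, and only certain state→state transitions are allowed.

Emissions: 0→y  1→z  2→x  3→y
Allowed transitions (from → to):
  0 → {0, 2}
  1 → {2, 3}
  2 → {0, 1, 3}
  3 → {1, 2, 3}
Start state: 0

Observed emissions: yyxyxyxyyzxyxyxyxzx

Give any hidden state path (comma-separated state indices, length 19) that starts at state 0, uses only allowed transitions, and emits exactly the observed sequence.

0,0,2,0,2,3,2,3,3,1,2,0,2,3,2,0,2,1,2

  t0 'y' -> {0,3}, take 0 (start)
  t1 'y' -> {0,3}, take 0 (0->0 ok)
  t2 'x' -> {2}, take 2 (0->2 ok)
  t3 'y' -> {0,3}, take 0 (2->0 ok)
  t4 'x' -> {2}, take 2 (0->2 ok)
  t5 'y' -> {0,3}, take 3 (2->3 ok)
  t6 'x' -> {2}, take 2 (3->2 ok)
  t7 'y' -> {0,3}, take 3 (2->3 ok)
  t8 'y' -> {0,3}, take 3 (3->3 ok)
  t9 'z' -> {1}, take 1 (3->1 ok)
  t10 'x' -> {2}, take 2 (1->2 ok)
  t11 'y' -> {0,3}, take 0 (2->0 ok)
  t12 'x' -> {2}, take 2 (0->2 ok)
  t13 'y' -> {0,3}, take 3 (2->3 ok)
  t14 'x' -> {2}, take 2 (3->2 ok)
  t15 'y' -> {0,3}, take 0 (2->0 ok)
  t16 'x' -> {2}, take 2 (0->2 ok)
  t17 'z' -> {1}, take 1 (2->1 ok)
  t18 'x' -> {2}, take 2 (1->2 ok)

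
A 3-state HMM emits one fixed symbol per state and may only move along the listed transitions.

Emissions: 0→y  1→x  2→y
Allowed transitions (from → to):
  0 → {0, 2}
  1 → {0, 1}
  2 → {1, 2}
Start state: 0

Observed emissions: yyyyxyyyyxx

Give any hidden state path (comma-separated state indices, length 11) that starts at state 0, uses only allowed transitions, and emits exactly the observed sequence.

  pos 0: y in {0,2}, choose 0; start
  pos 1: y in {0,2}, choose 0; 0->0 ok
  pos 2: y in {0,2}, choose 2; 0->2 ok
  pos 3: y in {0,2}, choose 2; 2->2 ok
  pos 4: x in {1}, choose 1; 2->1 ok
  pos 5: y in {0,2}, choose 0; 1->0 ok
  pos 6: y in {0,2}, choose 0; 0->0 ok
  pos 7: y in {0,2}, choose 2; 0->2 ok
  pos 8: y in {0,2}, choose 2; 2->2 ok
  pos 9: x in {1}, choose 1; 2->1 ok
  pos 10: x in {1}, choose 1; 1->1 ok

0,0,2,2,1,0,0,2,2,1,1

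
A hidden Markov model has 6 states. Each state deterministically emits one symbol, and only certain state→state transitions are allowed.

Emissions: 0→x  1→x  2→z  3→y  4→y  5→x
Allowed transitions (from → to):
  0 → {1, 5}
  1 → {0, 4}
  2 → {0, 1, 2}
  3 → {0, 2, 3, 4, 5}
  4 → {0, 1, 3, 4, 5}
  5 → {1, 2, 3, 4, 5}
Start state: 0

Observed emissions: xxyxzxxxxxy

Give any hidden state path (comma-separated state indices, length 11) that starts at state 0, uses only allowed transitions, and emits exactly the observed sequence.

0,1,4,5,2,1,0,1,0,1,4

  t0 'x' -> {0,1,5}, take 0 (start)
  t1 'x' -> {0,1,5}, take 1 (0->1 ok)
  t2 'y' -> {3,4}, take 4 (1->4 ok)
  t3 'x' -> {0,1,5}, take 5 (4->5 ok)
  t4 'z' -> {2}, take 2 (5->2 ok)
  t5 'x' -> {0,1,5}, take 1 (2->1 ok)
  t6 'x' -> {0,1,5}, take 0 (1->0 ok)
  t7 'x' -> {0,1,5}, take 1 (0->1 ok)
  t8 'x' -> {0,1,5}, take 0 (1->0 ok)
  t9 'x' -> {0,1,5}, take 1 (0->1 ok)
  t10 'y' -> {3,4}, take 4 (1->4 ok)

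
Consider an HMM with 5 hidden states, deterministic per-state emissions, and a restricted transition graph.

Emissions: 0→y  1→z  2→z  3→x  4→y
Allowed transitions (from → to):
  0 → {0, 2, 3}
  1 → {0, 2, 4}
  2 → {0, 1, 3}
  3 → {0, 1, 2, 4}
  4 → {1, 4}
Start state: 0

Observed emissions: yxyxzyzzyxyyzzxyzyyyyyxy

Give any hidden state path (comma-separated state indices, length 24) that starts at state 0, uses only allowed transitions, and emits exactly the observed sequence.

  pos 0: y in {0,4}, choose 0; start
  pos 1: x in {3}, choose 3; 0->3 ok
  pos 2: y in {0,4}, choose 0; 3->0 ok
  pos 3: x in {3}, choose 3; 0->3 ok
  pos 4: z in {1,2}, choose 1; 3->1 ok
  pos 5: y in {0,4}, choose 0; 1->0 ok
  pos 6: z in {1,2}, choose 2; 0->2 ok
  pos 7: z in {1,2}, choose 1; 2->1 ok
  pos 8: y in {0,4}, choose 0; 1->0 ok
  pos 9: x in {3}, choose 3; 0->3 ok
  pos 10: y in {0,4}, choose 4; 3->4 ok
  pos 11: y in {0,4}, choose 4; 4->4 ok
  pos 12: z in {1,2}, choose 1; 4->1 ok
  pos 13: z in {1,2}, choose 2; 1->2 ok
  pos 14: x in {3}, choose 3; 2->3 ok
  pos 15: y in {0,4}, choose 4; 3->4 ok
  pos 16: z in {1,2}, choose 1; 4->1 ok
  pos 17: y in {0,4}, choose 0; 1->0 ok
  pos 18: y in {0,4}, choose 0; 0->0 ok
  pos 19: y in {0,4}, choose 0; 0->0 ok
  pos 20: y in {0,4}, choose 0; 0->0 ok
  pos 21: y in {0,4}, choose 0; 0->0 ok
  pos 22: x in {3}, choose 3; 0->3 ok
  pos 23: y in {0,4}, choose 0; 3->0 ok

0,3,0,3,1,0,2,1,0,3,4,4,1,2,3,4,1,0,0,0,0,0,3,0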